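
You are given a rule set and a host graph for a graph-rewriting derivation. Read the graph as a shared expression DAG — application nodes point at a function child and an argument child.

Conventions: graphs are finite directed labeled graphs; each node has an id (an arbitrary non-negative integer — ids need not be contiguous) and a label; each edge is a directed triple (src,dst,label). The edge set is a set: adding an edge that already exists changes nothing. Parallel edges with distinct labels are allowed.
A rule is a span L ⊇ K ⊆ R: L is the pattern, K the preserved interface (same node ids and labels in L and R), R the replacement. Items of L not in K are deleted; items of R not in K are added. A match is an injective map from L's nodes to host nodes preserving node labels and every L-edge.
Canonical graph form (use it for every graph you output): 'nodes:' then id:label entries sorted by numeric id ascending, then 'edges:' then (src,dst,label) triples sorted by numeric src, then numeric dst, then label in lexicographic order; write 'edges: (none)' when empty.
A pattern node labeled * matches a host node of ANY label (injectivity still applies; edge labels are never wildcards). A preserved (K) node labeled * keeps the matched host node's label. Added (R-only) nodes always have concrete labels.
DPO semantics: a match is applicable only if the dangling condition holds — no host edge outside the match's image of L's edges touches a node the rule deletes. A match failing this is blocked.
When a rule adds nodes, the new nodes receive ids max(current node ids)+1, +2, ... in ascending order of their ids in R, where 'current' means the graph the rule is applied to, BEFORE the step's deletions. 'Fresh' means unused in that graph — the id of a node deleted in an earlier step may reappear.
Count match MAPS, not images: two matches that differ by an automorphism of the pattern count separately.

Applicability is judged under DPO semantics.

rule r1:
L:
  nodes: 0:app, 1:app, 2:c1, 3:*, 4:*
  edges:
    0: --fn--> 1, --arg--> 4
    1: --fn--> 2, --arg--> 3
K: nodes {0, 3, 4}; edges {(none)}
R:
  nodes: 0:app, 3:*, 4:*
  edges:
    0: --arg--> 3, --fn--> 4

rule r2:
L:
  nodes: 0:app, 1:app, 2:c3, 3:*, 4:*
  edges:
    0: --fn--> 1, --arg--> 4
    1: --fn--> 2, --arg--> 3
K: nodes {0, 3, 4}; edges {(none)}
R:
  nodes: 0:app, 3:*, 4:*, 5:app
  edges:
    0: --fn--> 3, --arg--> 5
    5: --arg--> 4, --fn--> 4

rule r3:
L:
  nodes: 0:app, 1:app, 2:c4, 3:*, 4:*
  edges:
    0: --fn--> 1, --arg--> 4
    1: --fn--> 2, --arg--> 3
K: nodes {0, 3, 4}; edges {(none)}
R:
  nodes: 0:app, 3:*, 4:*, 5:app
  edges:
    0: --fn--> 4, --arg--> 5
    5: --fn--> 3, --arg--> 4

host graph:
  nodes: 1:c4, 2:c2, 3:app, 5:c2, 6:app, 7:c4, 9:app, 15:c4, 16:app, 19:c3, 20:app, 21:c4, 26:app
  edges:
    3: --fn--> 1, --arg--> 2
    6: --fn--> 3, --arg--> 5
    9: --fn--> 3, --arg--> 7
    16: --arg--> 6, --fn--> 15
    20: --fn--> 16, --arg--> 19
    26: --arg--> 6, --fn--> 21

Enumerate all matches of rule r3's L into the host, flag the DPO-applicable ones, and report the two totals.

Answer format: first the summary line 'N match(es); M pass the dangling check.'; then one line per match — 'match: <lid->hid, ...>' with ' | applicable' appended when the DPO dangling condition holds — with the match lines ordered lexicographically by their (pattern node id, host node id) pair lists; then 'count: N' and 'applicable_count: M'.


3 match(es); 1 pass the dangling check.
match: 0->6, 1->3, 2->1, 3->2, 4->5
match: 0->9, 1->3, 2->1, 3->2, 4->7
match: 0->20, 1->16, 2->15, 3->6, 4->19 | applicable
count: 3
applicable_count: 1


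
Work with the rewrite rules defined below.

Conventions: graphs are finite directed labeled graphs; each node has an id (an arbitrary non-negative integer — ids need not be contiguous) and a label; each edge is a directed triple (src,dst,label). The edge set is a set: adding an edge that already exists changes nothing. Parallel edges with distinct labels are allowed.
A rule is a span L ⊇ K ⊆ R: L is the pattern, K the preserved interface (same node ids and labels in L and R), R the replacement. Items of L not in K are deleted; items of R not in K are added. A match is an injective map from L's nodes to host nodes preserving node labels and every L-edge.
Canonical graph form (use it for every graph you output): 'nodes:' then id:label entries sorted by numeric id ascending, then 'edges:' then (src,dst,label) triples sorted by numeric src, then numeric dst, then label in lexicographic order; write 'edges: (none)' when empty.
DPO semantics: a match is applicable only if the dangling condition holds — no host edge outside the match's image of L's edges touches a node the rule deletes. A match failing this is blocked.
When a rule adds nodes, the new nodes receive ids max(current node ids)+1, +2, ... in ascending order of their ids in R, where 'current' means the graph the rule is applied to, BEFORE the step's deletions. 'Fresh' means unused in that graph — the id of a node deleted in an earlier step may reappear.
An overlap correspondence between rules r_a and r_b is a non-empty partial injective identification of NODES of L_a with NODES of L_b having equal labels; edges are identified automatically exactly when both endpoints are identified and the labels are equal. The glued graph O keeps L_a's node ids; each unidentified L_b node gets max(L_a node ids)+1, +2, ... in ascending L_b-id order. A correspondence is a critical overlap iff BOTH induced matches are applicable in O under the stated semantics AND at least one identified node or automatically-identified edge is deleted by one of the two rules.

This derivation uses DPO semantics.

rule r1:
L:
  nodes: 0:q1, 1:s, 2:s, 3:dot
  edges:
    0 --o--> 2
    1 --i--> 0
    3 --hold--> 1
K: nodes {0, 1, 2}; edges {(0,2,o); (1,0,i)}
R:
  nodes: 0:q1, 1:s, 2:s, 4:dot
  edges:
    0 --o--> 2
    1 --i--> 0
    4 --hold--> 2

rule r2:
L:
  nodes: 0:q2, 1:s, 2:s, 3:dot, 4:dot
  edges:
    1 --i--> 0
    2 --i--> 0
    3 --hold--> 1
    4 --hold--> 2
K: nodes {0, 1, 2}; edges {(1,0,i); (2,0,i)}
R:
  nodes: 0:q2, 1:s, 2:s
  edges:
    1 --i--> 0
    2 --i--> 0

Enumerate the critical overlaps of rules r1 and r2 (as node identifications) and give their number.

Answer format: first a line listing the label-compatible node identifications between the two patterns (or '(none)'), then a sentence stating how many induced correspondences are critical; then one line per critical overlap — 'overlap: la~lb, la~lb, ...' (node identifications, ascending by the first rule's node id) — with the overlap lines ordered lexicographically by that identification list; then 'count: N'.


label-compatible node identifications between L(r1) and L(r2): 1~1, 1~2, 2~1, 2~2, 3~3, 3~4
4 of the induced correspondences are critical overlaps of r1 and r2.
overlap: 1~1, 2~2, 3~3
overlap: 1~1, 3~3
overlap: 1~2, 2~1, 3~4
overlap: 1~2, 3~4
count: 4


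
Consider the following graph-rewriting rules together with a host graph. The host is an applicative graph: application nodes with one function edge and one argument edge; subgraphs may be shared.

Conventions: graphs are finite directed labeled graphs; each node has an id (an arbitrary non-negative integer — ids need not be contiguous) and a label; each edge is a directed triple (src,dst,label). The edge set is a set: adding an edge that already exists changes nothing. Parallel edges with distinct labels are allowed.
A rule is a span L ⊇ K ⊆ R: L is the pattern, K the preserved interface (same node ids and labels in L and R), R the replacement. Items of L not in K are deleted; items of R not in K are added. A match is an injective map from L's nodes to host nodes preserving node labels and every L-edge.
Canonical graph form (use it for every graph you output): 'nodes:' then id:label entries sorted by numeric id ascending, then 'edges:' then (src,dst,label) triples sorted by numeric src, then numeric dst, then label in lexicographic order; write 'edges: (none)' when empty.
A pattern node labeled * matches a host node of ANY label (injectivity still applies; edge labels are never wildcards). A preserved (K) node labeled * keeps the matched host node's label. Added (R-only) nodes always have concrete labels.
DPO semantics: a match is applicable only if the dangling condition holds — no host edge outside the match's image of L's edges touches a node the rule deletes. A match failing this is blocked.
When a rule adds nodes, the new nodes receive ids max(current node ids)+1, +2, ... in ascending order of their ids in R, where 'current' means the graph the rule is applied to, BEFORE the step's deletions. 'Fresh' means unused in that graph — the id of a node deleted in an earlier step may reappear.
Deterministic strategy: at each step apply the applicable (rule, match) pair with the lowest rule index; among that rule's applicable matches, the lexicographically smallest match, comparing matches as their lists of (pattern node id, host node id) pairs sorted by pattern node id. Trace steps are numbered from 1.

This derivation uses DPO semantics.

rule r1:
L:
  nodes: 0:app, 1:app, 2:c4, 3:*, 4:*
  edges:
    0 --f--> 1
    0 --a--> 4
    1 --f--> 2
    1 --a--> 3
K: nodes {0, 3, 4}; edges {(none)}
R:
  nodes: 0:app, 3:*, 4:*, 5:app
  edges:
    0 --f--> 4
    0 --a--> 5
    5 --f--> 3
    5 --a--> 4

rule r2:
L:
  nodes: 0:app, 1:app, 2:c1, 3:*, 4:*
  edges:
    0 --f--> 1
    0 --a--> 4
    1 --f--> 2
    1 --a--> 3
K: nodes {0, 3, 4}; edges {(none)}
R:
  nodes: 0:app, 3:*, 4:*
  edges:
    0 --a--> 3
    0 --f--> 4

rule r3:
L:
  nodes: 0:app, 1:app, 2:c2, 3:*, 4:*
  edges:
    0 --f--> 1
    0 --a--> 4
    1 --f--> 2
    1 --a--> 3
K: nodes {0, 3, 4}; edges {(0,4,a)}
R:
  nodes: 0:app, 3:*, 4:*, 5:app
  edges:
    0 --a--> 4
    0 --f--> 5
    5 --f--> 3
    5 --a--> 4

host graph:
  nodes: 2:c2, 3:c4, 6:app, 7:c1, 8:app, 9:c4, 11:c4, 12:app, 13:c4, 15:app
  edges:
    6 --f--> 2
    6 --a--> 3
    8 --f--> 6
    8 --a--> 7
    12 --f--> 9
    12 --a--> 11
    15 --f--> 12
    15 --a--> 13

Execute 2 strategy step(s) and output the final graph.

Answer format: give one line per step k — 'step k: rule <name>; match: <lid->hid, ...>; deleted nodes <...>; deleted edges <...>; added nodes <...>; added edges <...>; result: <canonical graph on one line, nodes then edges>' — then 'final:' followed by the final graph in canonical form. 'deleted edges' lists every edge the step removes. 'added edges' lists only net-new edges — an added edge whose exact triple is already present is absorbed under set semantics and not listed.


step 1: rule r1; match: 0->15, 1->12, 2->9, 3->11, 4->13; deleted nodes 9, 12; deleted edges (12,9,f); (12,11,a); (15,12,f); (15,13,a); added nodes 16; added edges (15,13,f); (15,16,a); (16,11,f); (16,13,a); result: nodes: 2:c2, 3:c4, 6:app, 7:c1, 8:app, 11:c4, 13:c4, 15:app, 16:app edges: (6,2,f); (6,3,a); (8,6,f); (8,7,a); (15,13,f); (15,16,a); (16,11,f); (16,13,a)
step 2: rule r3; match: 0->8, 1->6, 2->2, 3->3, 4->7; deleted nodes 2, 6; deleted edges (6,2,f); (6,3,a); (8,6,f); added nodes 17; added edges (8,17,f); (17,3,f); (17,7,a); result: nodes: 3:c4, 7:c1, 8:app, 11:c4, 13:c4, 15:app, 16:app, 17:app edges: (8,7,a); (8,17,f); (15,13,f); (15,16,a); (16,11,f); (16,13,a); (17,3,f); (17,7,a)
final:
nodes: 3:c4, 7:c1, 8:app, 11:c4, 13:c4, 15:app, 16:app, 17:app
edges: (8,7,a); (8,17,f); (15,13,f); (15,16,a); (16,11,f); (16,13,a); (17,3,f); (17,7,a)


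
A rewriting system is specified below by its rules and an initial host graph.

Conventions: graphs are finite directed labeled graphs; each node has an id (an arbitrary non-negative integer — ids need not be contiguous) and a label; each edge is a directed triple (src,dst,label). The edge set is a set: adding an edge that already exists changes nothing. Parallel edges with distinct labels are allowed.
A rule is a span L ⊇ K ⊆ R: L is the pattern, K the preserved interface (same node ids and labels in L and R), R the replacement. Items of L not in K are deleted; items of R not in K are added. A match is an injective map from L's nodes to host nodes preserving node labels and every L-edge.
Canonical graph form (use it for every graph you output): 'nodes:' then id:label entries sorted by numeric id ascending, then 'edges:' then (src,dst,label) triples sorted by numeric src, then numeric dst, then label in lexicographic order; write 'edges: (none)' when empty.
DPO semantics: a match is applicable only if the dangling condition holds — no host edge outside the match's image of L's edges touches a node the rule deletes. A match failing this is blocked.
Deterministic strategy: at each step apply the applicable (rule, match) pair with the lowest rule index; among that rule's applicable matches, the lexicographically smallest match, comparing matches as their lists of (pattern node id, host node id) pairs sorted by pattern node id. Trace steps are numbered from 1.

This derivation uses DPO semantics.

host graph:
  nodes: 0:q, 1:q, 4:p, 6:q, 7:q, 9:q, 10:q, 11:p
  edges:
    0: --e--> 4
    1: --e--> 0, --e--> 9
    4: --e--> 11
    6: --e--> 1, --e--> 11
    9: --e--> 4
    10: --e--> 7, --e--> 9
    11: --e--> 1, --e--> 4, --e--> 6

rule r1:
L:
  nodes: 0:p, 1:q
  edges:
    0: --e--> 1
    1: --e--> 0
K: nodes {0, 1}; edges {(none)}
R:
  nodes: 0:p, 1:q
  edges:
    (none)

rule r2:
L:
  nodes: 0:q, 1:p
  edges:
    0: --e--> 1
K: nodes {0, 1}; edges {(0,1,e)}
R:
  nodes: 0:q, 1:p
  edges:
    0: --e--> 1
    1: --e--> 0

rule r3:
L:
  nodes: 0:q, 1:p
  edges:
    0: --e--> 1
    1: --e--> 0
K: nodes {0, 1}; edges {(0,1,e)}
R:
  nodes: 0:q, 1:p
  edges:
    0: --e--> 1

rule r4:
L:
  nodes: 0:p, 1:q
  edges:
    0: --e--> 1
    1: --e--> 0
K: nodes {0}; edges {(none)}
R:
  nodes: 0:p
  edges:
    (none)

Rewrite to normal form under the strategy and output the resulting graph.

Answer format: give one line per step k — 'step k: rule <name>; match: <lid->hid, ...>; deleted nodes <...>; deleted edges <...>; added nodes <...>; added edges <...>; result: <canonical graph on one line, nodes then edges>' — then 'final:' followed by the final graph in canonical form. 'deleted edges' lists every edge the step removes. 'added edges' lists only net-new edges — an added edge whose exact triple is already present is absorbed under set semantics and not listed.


step 1: rule r1; match: 0->11, 1->6; deleted nodes (none); deleted edges (6,11,e); (11,6,e); added nodes (none); added edges (none); result: nodes: 0:q, 1:q, 4:p, 6:q, 7:q, 9:q, 10:q, 11:p edges: (0,4,e); (1,0,e); (1,9,e); (4,11,e); (6,1,e); (9,4,e); (10,7,e); (10,9,e); (11,1,e); (11,4,e)
step 2: rule r2; match: 0->0, 1->4; deleted nodes (none); deleted edges (none); added nodes (none); added edges (4,0,e); result: nodes: 0:q, 1:q, 4:p, 6:q, 7:q, 9:q, 10:q, 11:p edges: (0,4,e); (1,0,e); (1,9,e); (4,0,e); (4,11,e); (6,1,e); (9,4,e); (10,7,e); (10,9,e); (11,1,e); (11,4,e)
step 3: rule r1; match: 0->4, 1->0; deleted nodes (none); deleted edges (0,4,e); (4,0,e); added nodes (none); added edges (none); result: nodes: 0:q, 1:q, 4:p, 6:q, 7:q, 9:q, 10:q, 11:p edges: (1,0,e); (1,9,e); (4,11,e); (6,1,e); (9,4,e); (10,7,e); (10,9,e); (11,1,e); (11,4,e)
step 4: rule r2; match: 0->9, 1->4; deleted nodes (none); deleted edges (none); added nodes (none); added edges (4,9,e); result: nodes: 0:q, 1:q, 4:p, 6:q, 7:q, 9:q, 10:q, 11:p edges: (1,0,e); (1,9,e); (4,9,e); (4,11,e); (6,1,e); (9,4,e); (10,7,e); (10,9,e); (11,1,e); (11,4,e)
step 5: rule r1; match: 0->4, 1->9; deleted nodes (none); deleted edges (4,9,e); (9,4,e); added nodes (none); added edges (none); result: nodes: 0:q, 1:q, 4:p, 6:q, 7:q, 9:q, 10:q, 11:p edges: (1,0,e); (1,9,e); (4,11,e); (6,1,e); (10,7,e); (10,9,e); (11,1,e); (11,4,e)
final:
nodes: 0:q, 1:q, 4:p, 6:q, 7:q, 9:q, 10:q, 11:p
edges: (1,0,e); (1,9,e); (4,11,e); (6,1,e); (10,7,e); (10,9,e); (11,1,e); (11,4,e)


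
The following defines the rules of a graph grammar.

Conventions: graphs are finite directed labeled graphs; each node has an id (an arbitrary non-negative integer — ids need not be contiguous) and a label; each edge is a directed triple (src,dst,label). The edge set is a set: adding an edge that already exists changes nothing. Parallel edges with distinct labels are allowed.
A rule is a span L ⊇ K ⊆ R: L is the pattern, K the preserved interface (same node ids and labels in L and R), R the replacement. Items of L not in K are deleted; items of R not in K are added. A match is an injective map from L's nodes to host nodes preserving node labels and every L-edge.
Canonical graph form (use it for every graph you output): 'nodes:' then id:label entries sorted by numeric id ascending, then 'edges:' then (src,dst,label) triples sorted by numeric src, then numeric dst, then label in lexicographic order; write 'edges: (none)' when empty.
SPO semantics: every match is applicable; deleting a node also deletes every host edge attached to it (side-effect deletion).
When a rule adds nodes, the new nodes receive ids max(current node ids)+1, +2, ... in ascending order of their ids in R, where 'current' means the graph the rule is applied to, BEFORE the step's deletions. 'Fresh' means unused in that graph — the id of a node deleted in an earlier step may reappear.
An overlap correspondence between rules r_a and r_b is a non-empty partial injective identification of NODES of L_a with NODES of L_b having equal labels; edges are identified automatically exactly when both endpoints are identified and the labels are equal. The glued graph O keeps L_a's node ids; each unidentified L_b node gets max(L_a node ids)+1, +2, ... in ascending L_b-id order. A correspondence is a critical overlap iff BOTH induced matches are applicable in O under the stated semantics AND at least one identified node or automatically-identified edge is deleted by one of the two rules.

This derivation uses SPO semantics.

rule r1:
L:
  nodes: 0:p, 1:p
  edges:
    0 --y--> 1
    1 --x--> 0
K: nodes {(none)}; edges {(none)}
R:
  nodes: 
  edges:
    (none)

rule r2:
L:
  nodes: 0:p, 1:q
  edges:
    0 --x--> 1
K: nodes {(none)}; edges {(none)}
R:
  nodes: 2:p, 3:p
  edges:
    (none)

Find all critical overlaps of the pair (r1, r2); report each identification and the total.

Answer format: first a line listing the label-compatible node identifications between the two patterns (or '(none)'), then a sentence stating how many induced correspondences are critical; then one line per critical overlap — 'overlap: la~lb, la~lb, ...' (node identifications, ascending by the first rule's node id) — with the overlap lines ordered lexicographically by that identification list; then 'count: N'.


label-compatible node identifications between L(r1) and L(r2): 0~0, 1~0
2 of the induced correspondences are critical overlaps of r1 and r2.
overlap: 0~0
overlap: 1~0
count: 2


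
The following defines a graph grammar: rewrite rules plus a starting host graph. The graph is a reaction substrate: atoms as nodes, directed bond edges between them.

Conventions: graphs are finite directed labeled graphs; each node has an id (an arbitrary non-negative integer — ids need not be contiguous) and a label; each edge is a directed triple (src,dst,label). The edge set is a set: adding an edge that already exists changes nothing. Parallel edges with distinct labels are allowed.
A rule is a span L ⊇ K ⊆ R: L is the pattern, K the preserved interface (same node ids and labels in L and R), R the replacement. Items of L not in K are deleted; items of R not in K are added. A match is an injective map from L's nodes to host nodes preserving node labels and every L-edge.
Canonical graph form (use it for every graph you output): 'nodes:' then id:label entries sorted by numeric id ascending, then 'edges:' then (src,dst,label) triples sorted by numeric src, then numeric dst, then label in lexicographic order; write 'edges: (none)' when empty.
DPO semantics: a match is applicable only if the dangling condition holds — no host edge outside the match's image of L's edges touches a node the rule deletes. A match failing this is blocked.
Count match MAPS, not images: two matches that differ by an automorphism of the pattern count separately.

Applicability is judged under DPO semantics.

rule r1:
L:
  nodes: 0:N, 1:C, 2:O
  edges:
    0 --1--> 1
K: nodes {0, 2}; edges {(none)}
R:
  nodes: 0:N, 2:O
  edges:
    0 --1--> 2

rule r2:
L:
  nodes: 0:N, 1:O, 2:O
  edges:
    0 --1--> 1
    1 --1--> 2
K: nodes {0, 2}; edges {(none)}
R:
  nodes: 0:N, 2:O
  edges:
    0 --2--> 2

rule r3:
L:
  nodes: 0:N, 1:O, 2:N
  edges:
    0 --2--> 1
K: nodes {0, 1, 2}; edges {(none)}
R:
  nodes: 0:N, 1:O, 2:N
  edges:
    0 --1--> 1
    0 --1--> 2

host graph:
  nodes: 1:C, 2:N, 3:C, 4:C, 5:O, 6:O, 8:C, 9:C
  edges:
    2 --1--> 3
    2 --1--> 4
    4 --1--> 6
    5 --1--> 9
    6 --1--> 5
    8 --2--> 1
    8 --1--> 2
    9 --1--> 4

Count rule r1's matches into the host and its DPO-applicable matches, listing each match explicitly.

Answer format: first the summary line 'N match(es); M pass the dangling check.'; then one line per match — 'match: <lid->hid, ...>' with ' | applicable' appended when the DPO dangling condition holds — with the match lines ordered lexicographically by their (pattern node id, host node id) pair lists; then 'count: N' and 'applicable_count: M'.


4 match(es); 2 pass the dangling check.
match: 0->2, 1->3, 2->5 | applicable
match: 0->2, 1->3, 2->6 | applicable
match: 0->2, 1->4, 2->5
match: 0->2, 1->4, 2->6
count: 4
applicable_count: 2


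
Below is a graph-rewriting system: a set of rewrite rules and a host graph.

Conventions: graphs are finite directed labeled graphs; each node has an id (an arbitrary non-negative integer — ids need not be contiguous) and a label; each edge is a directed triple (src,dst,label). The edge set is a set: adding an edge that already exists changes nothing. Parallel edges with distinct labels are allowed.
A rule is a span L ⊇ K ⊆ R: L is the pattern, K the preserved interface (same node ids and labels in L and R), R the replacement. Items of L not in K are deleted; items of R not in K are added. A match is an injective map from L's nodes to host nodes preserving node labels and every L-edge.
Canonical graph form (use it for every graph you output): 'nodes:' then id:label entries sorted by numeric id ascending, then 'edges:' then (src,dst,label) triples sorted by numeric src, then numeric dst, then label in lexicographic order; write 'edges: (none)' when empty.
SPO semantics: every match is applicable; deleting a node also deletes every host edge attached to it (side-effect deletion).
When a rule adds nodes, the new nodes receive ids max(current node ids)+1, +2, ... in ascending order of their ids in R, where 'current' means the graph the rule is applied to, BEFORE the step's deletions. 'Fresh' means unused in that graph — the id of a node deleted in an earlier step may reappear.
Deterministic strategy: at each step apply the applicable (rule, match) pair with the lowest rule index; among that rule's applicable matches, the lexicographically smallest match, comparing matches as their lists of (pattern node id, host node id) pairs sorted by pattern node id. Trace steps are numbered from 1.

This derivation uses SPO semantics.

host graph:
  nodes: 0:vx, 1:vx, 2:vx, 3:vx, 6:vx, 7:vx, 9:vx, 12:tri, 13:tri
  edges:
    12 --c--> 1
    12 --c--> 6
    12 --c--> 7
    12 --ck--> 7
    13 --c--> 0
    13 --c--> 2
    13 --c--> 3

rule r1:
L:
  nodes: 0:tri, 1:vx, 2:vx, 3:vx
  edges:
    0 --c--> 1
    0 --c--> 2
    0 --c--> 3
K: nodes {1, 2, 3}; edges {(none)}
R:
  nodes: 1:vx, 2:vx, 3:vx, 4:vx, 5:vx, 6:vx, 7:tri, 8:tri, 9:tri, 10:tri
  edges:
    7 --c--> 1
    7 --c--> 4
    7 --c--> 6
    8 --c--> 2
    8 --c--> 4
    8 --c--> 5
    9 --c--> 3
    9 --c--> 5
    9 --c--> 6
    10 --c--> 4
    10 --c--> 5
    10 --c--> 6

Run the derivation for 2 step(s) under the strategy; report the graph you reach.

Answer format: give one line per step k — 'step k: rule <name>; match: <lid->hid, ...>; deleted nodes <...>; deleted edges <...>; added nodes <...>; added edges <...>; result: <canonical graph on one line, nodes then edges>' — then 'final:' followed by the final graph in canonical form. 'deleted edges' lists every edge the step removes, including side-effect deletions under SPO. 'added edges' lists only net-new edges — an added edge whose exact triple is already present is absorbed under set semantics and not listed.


step 1: rule r1; match: 0->12, 1->1, 2->6, 3->7; deleted nodes 12; deleted edges (12,1,c); (12,6,c); (12,7,c); (12,7,ck); added nodes 14, 15, 16, 17, 18, 19, 20; added edges (17,1,c); (17,14,c); (17,16,c); (18,6,c); (18,14,c); (18,15,c); (19,7,c); (19,15,c); (19,16,c); (20,14,c); (20,15,c); (20,16,c); result: nodes: 0:vx, 1:vx, 2:vx, 3:vx, 6:vx, 7:vx, 9:vx, 13:tri, 14:vx, 15:vx, 16:vx, 17:tri, 18:tri, 19:tri, 20:tri edges: (13,0,c); (13,2,c); (13,3,c); (17,1,c); (17,14,c); (17,16,c); (18,6,c); (18,14,c); (18,15,c); (19,7,c); (19,15,c); (19,16,c); (20,14,c); (20,15,c); (20,16,c)
step 2: rule r1; match: 0->13, 1->0, 2->2, 3->3; deleted nodes 13; deleted edges (13,0,c); (13,2,c); (13,3,c); added nodes 21, 22, 23, 24, 25, 26, 27; added edges (24,0,c); (24,21,c); (24,23,c); (25,2,c); (25,21,c); (25,22,c); (26,3,c); (26,22,c); (26,23,c); (27,21,c); (27,22,c); (27,23,c); result: nodes: 0:vx, 1:vx, 2:vx, 3:vx, 6:vx, 7:vx, 9:vx, 14:vx, 15:vx, 16:vx, 17:tri, 18:tri, 19:tri, 20:tri, 21:vx, 22:vx, 23:vx, 24:tri, 25:tri, 26:tri, 27:tri edges: (17,1,c); (17,14,c); (17,16,c); (18,6,c); (18,14,c); (18,15,c); (19,7,c); (19,15,c); (19,16,c); (20,14,c); (20,15,c); (20,16,c); (24,0,c); (24,21,c); (24,23,c); (25,2,c); (25,21,c); (25,22,c); (26,3,c); (26,22,c); (26,23,c); (27,21,c); (27,22,c); (27,23,c)
final:
nodes: 0:vx, 1:vx, 2:vx, 3:vx, 6:vx, 7:vx, 9:vx, 14:vx, 15:vx, 16:vx, 17:tri, 18:tri, 19:tri, 20:tri, 21:vx, 22:vx, 23:vx, 24:tri, 25:tri, 26:tri, 27:tri
edges: (17,1,c); (17,14,c); (17,16,c); (18,6,c); (18,14,c); (18,15,c); (19,7,c); (19,15,c); (19,16,c); (20,14,c); (20,15,c); (20,16,c); (24,0,c); (24,21,c); (24,23,c); (25,2,c); (25,21,c); (25,22,c); (26,3,c); (26,22,c); (26,23,c); (27,21,c); (27,22,c); (27,23,c)


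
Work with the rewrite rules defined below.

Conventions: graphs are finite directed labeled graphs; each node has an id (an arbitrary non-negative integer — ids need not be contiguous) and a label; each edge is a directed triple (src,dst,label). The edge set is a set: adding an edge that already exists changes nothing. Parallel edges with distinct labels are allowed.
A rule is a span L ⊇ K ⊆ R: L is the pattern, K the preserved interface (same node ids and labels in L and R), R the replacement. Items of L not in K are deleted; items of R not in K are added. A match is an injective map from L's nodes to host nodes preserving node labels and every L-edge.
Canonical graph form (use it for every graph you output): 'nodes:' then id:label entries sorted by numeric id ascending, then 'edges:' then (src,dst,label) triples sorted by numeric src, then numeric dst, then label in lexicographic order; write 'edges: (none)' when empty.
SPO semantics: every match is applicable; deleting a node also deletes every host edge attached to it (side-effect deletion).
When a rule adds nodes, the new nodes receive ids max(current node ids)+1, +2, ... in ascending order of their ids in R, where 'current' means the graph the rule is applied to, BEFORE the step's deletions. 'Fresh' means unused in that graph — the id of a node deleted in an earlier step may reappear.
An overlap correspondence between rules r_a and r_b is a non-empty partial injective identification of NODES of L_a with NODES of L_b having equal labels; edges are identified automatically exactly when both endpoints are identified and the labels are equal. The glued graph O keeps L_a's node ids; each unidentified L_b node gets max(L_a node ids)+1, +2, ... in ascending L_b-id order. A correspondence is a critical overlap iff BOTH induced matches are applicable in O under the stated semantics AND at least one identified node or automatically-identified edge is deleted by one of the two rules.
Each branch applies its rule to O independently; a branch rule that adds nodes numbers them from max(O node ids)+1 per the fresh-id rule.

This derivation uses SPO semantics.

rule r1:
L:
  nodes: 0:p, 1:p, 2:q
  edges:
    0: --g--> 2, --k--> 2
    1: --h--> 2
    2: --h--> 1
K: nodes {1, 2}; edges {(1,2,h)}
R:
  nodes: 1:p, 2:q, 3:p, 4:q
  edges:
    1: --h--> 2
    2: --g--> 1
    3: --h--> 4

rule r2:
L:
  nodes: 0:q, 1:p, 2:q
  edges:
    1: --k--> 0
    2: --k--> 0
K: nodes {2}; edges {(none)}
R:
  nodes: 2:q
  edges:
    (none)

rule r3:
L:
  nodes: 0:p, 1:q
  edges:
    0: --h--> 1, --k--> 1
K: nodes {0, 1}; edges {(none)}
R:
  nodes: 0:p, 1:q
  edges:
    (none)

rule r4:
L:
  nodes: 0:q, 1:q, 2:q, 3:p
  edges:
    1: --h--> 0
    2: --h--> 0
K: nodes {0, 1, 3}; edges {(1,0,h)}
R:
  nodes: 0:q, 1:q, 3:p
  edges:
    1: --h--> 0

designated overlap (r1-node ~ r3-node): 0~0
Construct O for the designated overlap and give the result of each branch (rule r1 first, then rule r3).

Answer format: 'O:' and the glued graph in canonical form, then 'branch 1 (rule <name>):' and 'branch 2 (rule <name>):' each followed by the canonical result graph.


O:
nodes: 0:p, 1:p, 2:q, 3:q
edges: (0,2,g); (0,2,k); (0,3,h); (0,3,k); (1,2,h); (2,1,h)
branch 1 (rule r1):
nodes: 1:p, 2:q, 3:q, 4:p, 5:q
edges: (1,2,h); (2,1,g); (4,5,h)
branch 2 (rule r3):
nodes: 0:p, 1:p, 2:q, 3:q
edges: (0,2,g); (0,2,k); (1,2,h); (2,1,h)


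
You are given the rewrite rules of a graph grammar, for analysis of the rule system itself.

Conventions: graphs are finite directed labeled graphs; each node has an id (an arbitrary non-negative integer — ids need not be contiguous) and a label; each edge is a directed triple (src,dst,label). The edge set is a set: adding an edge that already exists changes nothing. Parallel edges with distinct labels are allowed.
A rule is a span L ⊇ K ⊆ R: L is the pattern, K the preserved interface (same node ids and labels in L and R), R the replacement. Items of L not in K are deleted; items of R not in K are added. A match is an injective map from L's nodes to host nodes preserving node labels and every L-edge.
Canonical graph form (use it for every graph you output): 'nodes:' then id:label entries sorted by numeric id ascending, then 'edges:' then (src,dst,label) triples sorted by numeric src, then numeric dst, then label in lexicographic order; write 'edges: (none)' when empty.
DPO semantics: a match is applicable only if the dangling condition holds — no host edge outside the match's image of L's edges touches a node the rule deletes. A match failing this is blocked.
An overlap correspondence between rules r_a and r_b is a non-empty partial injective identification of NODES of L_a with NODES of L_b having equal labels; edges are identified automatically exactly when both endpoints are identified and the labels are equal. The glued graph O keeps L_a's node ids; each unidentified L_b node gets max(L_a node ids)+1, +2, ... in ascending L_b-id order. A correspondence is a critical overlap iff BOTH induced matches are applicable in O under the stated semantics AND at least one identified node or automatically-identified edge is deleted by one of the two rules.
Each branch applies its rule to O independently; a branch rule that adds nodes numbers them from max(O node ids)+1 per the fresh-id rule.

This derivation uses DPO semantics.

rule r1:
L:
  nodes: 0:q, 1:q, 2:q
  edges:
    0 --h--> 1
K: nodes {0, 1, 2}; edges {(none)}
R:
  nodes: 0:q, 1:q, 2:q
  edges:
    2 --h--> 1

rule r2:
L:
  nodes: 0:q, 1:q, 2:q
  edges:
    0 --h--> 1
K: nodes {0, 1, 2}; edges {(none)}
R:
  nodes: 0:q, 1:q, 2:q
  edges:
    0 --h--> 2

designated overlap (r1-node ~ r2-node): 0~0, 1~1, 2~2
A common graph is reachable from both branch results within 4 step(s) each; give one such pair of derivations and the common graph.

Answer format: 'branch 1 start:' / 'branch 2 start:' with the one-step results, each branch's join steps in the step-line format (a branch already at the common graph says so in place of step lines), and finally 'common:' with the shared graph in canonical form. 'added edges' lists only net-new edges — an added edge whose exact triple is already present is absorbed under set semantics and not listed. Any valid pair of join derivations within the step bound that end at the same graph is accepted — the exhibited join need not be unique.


branch 1 start:
nodes: 0:q, 1:q, 2:q
edges: (2,1,h)
branch 2 start:
nodes: 0:q, 1:q, 2:q
edges: (0,2,h)
branch 1 step 1: rule r1; match: 0->2, 1->1, 2->0; deleted nodes (none); deleted edges (2,1,h); added nodes (none); added edges (0,1,h); result: nodes: 0:q, 1:q, 2:q edges: (0,1,h)
branch 2 step 1: rule r2; match: 0->0, 1->2, 2->1; deleted nodes (none); deleted edges (0,2,h); added nodes (none); added edges (0,1,h); result: nodes: 0:q, 1:q, 2:q edges: (0,1,h)
common:
nodes: 0:q, 1:q, 2:q
edges: (0,1,h)


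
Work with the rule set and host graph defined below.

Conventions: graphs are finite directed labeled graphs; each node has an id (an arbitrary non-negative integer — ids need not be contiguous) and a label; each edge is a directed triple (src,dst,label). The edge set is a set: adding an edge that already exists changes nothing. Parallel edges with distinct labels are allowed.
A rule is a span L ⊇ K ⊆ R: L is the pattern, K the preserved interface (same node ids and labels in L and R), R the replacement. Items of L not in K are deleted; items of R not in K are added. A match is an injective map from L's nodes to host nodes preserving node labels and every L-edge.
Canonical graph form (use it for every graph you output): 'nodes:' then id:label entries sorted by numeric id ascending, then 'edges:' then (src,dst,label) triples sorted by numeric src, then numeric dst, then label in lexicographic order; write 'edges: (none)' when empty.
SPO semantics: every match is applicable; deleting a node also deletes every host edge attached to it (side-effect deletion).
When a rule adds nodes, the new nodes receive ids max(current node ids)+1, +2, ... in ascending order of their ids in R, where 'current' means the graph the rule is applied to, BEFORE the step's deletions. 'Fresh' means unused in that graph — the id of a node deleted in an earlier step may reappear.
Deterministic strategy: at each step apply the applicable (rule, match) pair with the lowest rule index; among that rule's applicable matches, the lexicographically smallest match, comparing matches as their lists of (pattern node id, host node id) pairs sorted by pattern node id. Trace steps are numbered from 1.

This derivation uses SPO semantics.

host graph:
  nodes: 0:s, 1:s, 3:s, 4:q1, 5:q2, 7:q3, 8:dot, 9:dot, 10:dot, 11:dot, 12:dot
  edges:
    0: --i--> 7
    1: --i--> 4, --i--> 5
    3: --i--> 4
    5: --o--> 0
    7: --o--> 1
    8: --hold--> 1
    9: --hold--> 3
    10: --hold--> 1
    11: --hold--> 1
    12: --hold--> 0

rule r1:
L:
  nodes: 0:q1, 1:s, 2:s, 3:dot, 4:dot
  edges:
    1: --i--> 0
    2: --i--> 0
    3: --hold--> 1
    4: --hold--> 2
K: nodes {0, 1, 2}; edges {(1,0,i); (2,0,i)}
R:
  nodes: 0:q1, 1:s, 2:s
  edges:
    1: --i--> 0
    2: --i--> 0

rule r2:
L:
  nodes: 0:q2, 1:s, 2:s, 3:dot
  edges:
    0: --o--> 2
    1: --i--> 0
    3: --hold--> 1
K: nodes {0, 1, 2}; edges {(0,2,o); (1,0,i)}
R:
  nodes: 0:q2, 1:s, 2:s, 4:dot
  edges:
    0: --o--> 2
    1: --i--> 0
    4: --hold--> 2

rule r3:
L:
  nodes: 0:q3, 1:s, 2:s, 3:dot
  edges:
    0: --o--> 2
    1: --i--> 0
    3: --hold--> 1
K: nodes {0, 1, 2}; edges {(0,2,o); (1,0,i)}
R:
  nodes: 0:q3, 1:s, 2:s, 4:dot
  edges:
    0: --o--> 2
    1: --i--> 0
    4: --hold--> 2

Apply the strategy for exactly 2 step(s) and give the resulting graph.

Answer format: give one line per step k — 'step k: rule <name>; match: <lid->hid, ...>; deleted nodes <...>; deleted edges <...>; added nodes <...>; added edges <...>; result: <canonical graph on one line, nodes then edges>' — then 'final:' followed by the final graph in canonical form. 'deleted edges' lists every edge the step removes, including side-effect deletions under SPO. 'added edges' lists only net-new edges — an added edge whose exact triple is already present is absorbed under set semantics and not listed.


step 1: rule r1; match: 0->4, 1->1, 2->3, 3->8, 4->9; deleted nodes 8, 9; deleted edges (8,1,hold); (9,3,hold); added nodes (none); added edges (none); result: nodes: 0:s, 1:s, 3:s, 4:q1, 5:q2, 7:q3, 10:dot, 11:dot, 12:dot edges: (0,7,i); (1,4,i); (1,5,i); (3,4,i); (5,0,o); (7,1,o); (10,1,hold); (11,1,hold); (12,0,hold)
step 2: rule r2; match: 0->5, 1->1, 2->0, 3->10; deleted nodes 10; deleted edges (10,1,hold); added nodes 13; added edges (13,0,hold); result: nodes: 0:s, 1:s, 3:s, 4:q1, 5:q2, 7:q3, 11:dot, 12:dot, 13:dot edges: (0,7,i); (1,4,i); (1,5,i); (3,4,i); (5,0,o); (7,1,o); (11,1,hold); (12,0,hold); (13,0,hold)
final:
nodes: 0:s, 1:s, 3:s, 4:q1, 5:q2, 7:q3, 11:dot, 12:dot, 13:dot
edges: (0,7,i); (1,4,i); (1,5,i); (3,4,i); (5,0,o); (7,1,o); (11,1,hold); (12,0,hold); (13,0,hold)


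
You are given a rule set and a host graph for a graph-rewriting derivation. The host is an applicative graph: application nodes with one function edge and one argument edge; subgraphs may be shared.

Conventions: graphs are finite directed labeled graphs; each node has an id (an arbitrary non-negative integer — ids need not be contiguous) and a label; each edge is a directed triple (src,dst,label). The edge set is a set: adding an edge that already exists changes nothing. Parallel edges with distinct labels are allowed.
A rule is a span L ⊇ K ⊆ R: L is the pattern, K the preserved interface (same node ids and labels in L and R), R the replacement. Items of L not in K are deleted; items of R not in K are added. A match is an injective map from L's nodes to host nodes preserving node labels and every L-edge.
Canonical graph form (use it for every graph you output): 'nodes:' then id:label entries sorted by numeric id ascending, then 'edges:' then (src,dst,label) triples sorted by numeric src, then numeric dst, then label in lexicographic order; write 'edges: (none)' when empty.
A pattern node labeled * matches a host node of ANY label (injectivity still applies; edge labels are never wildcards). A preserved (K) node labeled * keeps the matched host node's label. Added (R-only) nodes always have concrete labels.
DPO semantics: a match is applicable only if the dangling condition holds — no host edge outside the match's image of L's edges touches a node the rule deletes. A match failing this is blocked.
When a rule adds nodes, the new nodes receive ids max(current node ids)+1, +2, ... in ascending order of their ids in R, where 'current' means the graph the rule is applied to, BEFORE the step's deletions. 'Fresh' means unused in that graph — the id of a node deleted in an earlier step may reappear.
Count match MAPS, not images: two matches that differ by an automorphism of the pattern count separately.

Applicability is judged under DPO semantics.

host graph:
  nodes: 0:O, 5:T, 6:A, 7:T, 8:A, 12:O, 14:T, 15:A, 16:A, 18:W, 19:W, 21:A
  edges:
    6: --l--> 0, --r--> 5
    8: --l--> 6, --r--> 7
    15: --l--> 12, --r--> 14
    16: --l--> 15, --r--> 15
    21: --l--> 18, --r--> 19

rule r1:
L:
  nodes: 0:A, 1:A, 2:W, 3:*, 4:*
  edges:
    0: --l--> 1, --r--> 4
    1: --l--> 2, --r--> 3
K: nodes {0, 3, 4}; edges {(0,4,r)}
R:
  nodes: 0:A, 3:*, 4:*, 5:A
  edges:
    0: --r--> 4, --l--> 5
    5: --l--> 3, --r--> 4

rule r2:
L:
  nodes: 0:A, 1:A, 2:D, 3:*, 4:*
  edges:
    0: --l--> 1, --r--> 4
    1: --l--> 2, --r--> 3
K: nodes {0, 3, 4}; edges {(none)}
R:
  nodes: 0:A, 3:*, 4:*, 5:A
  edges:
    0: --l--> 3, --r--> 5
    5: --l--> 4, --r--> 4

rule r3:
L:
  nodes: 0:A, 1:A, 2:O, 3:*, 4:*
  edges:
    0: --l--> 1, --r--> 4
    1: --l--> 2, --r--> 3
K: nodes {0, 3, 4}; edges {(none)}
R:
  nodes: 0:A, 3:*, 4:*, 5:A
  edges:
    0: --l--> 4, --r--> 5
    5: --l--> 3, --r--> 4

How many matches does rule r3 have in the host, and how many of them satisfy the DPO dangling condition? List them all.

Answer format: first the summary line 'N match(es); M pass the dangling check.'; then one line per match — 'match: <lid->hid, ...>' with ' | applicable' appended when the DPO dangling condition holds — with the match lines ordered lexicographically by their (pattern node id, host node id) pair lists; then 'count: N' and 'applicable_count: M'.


1 match(es); 1 pass the dangling check.
match: 0->8, 1->6, 2->0, 3->5, 4->7 | applicable
count: 1
applicable_count: 1
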